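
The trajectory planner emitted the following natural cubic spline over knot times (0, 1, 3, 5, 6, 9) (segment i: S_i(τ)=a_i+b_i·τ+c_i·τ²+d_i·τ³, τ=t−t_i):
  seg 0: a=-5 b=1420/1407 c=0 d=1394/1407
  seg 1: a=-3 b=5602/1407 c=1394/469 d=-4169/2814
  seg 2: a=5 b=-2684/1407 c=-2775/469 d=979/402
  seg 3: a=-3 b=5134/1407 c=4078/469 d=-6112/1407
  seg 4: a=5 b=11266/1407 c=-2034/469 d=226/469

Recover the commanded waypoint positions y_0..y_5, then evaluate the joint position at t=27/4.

y_0 = S_0(0) = a_0 = -5
y_1 = S_1(0) = a_1 = -3
y_2 = S_2(0) = a_2 = 5
y_3 = S_3(0) = a_3 = -3
y_4 = S_4(0) = a_4 = 5
y_5 = S_4(3) = 3
t_q=27/4 is in segment 4 (τ=3/4); S_4(τ)=18801/2144

y_0=-5 y_1=-3 y_2=5 y_3=-3 y_4=5 y_5=3
S(27/4) = 18801/2144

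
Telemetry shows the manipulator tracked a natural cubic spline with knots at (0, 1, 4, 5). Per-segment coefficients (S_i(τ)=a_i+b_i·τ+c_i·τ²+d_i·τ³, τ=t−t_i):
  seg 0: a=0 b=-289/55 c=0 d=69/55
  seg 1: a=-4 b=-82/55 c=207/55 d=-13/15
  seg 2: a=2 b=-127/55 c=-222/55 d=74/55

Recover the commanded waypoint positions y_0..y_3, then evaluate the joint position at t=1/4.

y_0=0 y_1=-4 y_2=2 y_3=-3
S(1/4) = -911/704

y_0 = S_0(0) = a_0 = 0
y_1 = S_1(0) = a_1 = -4
y_2 = S_2(0) = a_2 = 2
y_3 = S_2(1) = -3
t_q=1/4 is in segment 0 (τ=1/4); S_0(τ)=-911/704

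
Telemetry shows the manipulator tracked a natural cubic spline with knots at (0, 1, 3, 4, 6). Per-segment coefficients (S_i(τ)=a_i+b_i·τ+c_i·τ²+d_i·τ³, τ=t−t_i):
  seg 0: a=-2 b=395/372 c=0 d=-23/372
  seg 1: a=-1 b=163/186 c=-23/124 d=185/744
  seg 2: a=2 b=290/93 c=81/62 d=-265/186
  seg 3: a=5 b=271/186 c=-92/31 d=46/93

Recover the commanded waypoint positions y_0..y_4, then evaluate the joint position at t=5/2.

y_0 = S_0(0) = a_0 = -2
y_1 = S_1(0) = a_1 = -1
y_2 = S_2(0) = a_2 = 2
y_3 = S_3(0) = a_3 = 5
y_4 = S_3(2) = 0
t_q=5/2 is in segment 1 (τ=3/2); S_1(τ)=1461/1984

y_0=-2 y_1=-1 y_2=2 y_3=5 y_4=0
S(5/2) = 1461/1984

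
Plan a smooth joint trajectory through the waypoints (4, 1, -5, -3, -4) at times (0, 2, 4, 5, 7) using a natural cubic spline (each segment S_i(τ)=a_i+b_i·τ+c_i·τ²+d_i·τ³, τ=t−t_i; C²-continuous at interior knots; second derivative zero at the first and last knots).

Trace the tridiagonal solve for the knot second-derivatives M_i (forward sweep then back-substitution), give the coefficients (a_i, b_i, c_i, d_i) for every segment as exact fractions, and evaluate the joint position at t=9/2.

Δ: Δ0=-3/2, Δ1=-3, Δ2=2, Δ3=-1/2
row 1: diag=8, rhs=-9; c'=1/4, d'=-9/8
row 2: denom=6−2·1/4=11/2; d'=(30−2·-9/8)/(11/2)=129/22
row 3: denom=6−1·2/11=64/11; d'=(-15−1·129/22)/(64/11)=-459/128
back: M3=-459/128
back: M2=129/22−2/11·-459/128=417/64
back: M1=-9/8−1/4·417/64=-705/256
M: M0=0, M1=-705/256, M2=417/64, M3=-459/128, M4=0
seg 0: a=4, c=M0/2=0, d=(M1−M0)/(6·2)=-235/1024, b=Δ0−h0·(2M0+M1)/6=-149/256
seg 1: a=1, c=M1/2=-705/512, d=(M2−M1)/(6·2)=791/1024, b=Δ1−h1·(2M1+M2)/6=-427/128
seg 2: a=-5, c=M2/2=417/128, d=(M3−M2)/(6·1)=-431/256, b=Δ2−h2·(2M2+M3)/6=109/256
seg 3: a=-3, c=M3/2=-459/256, d=(M4−M3)/(6·2)=153/512, b=Δ3−h3·(2M3+M4)/6=121/64
t_q=9/2 → seg 2, τ=1/2; S=-5+109/256·τ+417/128·τ²+-431/256·τ³=-8567/2048

  seg 0: a=4 b=-149/256 c=0 d=-235/1024
  seg 1: a=1 b=-427/128 c=-705/512 d=791/1024
  seg 2: a=-5 b=109/256 c=417/128 d=-431/256
  seg 3: a=-3 b=121/64 c=-459/256 d=153/512
S(9/2) = -8567/2048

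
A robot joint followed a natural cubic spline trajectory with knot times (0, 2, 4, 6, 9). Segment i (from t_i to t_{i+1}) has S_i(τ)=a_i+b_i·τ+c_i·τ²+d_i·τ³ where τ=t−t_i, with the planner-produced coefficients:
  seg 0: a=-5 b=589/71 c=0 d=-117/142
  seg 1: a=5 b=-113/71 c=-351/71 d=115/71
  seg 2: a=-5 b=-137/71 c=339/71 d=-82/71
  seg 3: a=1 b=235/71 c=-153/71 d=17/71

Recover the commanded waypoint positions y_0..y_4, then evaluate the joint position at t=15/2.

y_0=-5 y_1=5 y_2=-5 y_3=1 y_4=-2
S(15/2) = 1093/568

y_0 = S_0(0) = a_0 = -5
y_1 = S_1(0) = a_1 = 5
y_2 = S_2(0) = a_2 = -5
y_3 = S_3(0) = a_3 = 1
y_4 = S_3(3) = -2
t_q=15/2 is in segment 3 (τ=3/2); S_3(τ)=1093/568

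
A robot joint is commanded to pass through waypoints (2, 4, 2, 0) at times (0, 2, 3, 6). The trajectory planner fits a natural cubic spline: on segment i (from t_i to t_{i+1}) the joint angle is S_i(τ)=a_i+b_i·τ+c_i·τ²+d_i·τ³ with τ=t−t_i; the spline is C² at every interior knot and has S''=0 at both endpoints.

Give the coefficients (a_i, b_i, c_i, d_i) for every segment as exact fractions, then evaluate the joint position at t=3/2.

  seg 0: a=2 b=293/141 c=0 d=-38/141
  seg 1: a=4 b=-163/141 c=-76/47 d=109/141
  seg 2: a=2 b=-292/141 c=33/47 d=-11/141
S(3/2) = 791/188

Δ: Δ0=1, Δ1=-2, Δ2=-2/3
row 1: diag=6, rhs=-18; c'=1/6, d'=-3
row 2: denom=8−1·1/6=47/6; d'=(8−1·-3)/(47/6)=66/47
back: M2=66/47
back: M1=-3−1/6·66/47=-152/47
M: M0=0, M1=-152/47, M2=66/47, M3=0
seg 0: a=2, c=M0/2=0, d=(M1−M0)/(6·2)=-38/141, b=Δ0−h0·(2M0+M1)/6=293/141
seg 1: a=4, c=M1/2=-76/47, d=(M2−M1)/(6·1)=109/141, b=Δ1−h1·(2M1+M2)/6=-163/141
seg 2: a=2, c=M2/2=33/47, d=(M3−M2)/(6·3)=-11/141, b=Δ2−h2·(2M2+M3)/6=-292/141
t_q=3/2 → seg 0, τ=3/2; S=2+293/141·τ+0·τ²+-38/141·τ³=791/188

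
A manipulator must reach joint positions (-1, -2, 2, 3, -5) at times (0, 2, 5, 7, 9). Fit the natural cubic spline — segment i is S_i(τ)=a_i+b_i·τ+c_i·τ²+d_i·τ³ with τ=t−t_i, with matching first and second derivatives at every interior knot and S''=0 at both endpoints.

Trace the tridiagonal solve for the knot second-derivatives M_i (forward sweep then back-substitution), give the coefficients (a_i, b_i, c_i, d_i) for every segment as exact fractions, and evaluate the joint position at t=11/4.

  seg 0: a=-1 b=-913/1032 c=0 d=397/4128
  seg 1: a=-2 b=139/516 c=397/688 d=-51/688
  seg 2: a=2 b=3571/2064 c=-31/344 d=-2167/8256
  seg 3: a=3 b=-1837/1032 c=-2291/1376 d=2291/8256
S(11/4) = -66253/44032

Δ: Δ0=-1/2, Δ1=4/3, Δ2=1/2, Δ3=-4
row 1: diag=10, rhs=11; c'=3/10, d'=11/10
row 2: denom=10−3·3/10=91/10; d'=(-5−3·11/10)/(91/10)=-83/91
row 3: denom=8−2·20/91=688/91; d'=(-27−2·-83/91)/(688/91)=-2291/688
back: M3=-2291/688
back: M2=-83/91−20/91·-2291/688=-31/172
back: M1=11/10−3/10·-31/172=397/344
M: M0=0, M1=397/344, M2=-31/172, M3=-2291/688, M4=0
seg 0: a=-1, c=M0/2=0, d=(M1−M0)/(6·2)=397/4128, b=Δ0−h0·(2M0+M1)/6=-913/1032
seg 1: a=-2, c=M1/2=397/688, d=(M2−M1)/(6·3)=-51/688, b=Δ1−h1·(2M1+M2)/6=139/516
seg 2: a=2, c=M2/2=-31/344, d=(M3−M2)/(6·2)=-2167/8256, b=Δ2−h2·(2M2+M3)/6=3571/2064
seg 3: a=3, c=M3/2=-2291/1376, d=(M4−M3)/(6·2)=2291/8256, b=Δ3−h3·(2M3+M4)/6=-1837/1032
t_q=11/4 → seg 1, τ=3/4; S=-2+139/516·τ+397/688·τ²+-51/688·τ³=-66253/44032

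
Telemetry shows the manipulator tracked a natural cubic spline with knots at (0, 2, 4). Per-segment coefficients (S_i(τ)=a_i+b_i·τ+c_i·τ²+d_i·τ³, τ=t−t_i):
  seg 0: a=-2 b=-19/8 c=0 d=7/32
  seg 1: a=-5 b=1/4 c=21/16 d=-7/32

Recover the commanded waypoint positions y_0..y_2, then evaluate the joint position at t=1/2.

y_0 = S_0(0) = a_0 = -2
y_1 = S_1(0) = a_1 = -5
y_2 = S_1(2) = -1
t_q=1/2 is in segment 0 (τ=1/2); S_0(τ)=-809/256

y_0=-2 y_1=-5 y_2=-1
S(1/2) = -809/256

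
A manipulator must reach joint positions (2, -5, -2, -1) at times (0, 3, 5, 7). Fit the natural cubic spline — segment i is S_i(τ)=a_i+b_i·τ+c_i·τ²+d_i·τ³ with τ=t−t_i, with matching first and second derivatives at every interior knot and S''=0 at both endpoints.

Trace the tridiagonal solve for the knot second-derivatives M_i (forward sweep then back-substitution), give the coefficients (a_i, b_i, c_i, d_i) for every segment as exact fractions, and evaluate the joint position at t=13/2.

Δ: Δ0=-7/3, Δ1=3/2, Δ2=1/2
row 1: diag=10, rhs=23; c'=1/5, d'=23/10
row 2: denom=8−2·1/5=38/5; d'=(-6−2·23/10)/(38/5)=-53/38
back: M2=-53/38
back: M1=23/10−1/5·-53/38=49/19
M: M0=0, M1=49/19, M2=-53/38, M3=0
seg 0: a=2, c=M0/2=0, d=(M1−M0)/(6·3)=49/342, b=Δ0−h0·(2M0+M1)/6=-413/114
seg 1: a=-5, c=M1/2=49/38, d=(M2−M1)/(6·2)=-151/456, b=Δ1−h1·(2M1+M2)/6=14/57
seg 2: a=-2, c=M2/2=-53/76, d=(M3−M2)/(6·2)=53/456, b=Δ2−h2·(2M2+M3)/6=163/114
t_q=13/2 → seg 2, τ=3/2; S=-2+163/114·τ+-53/76·τ²+53/456·τ³=-1255/1216

  seg 0: a=2 b=-413/114 c=0 d=49/342
  seg 1: a=-5 b=14/57 c=49/38 d=-151/456
  seg 2: a=-2 b=163/114 c=-53/76 d=53/456
S(13/2) = -1255/1216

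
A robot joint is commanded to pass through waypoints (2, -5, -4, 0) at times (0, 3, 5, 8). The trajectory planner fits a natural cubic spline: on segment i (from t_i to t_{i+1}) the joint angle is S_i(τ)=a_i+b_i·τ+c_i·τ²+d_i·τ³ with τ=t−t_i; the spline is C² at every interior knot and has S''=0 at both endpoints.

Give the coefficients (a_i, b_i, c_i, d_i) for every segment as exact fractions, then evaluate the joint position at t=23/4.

Δ: Δ0=-7/3, Δ1=1/2, Δ2=4/3
row 1: diag=10, rhs=17; c'=1/5, d'=17/10
row 2: denom=10−2·1/5=48/5; d'=(5−2·17/10)/(48/5)=1/6
back: M2=1/6
back: M1=17/10−1/5·1/6=5/3
M: M0=0, M1=5/3, M2=1/6, M3=0
seg 0: a=2, c=M0/2=0, d=(M1−M0)/(6·3)=5/54, b=Δ0−h0·(2M0+M1)/6=-19/6
seg 1: a=-5, c=M1/2=5/6, d=(M2−M1)/(6·2)=-1/8, b=Δ1−h1·(2M1+M2)/6=-2/3
seg 2: a=-4, c=M2/2=1/12, d=(M3−M2)/(6·3)=-1/108, b=Δ2−h2·(2M2+M3)/6=7/6
t_q=23/4 → seg 2, τ=3/4; S=-4+7/6·τ+1/12·τ²+-1/108·τ³=-789/256

  seg 0: a=2 b=-19/6 c=0 d=5/54
  seg 1: a=-5 b=-2/3 c=5/6 d=-1/8
  seg 2: a=-4 b=7/6 c=1/12 d=-1/108
S(23/4) = -789/256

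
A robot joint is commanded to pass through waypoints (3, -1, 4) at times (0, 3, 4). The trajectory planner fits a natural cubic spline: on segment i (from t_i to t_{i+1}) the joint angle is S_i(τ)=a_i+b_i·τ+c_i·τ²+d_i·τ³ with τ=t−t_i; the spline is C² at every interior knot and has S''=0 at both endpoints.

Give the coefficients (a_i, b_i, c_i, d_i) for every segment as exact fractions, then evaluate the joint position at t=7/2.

  seg 0: a=3 b=-89/24 c=0 d=19/72
  seg 1: a=-1 b=41/12 c=19/8 d=-19/24
S(7/2) = 77/64

Δ: Δ0=-4/3, Δ1=5
row 1: diag=8, rhs=38; c'=1/8, d'=19/4
back: M1=19/4
M: M0=0, M1=19/4, M2=0
seg 0: a=3, c=M0/2=0, d=(M1−M0)/(6·3)=19/72, b=Δ0−h0·(2M0+M1)/6=-89/24
seg 1: a=-1, c=M1/2=19/8, d=(M2−M1)/(6·1)=-19/24, b=Δ1−h1·(2M1+M2)/6=41/12
t_q=7/2 → seg 1, τ=1/2; S=-1+41/12·τ+19/8·τ²+-19/24·τ³=77/64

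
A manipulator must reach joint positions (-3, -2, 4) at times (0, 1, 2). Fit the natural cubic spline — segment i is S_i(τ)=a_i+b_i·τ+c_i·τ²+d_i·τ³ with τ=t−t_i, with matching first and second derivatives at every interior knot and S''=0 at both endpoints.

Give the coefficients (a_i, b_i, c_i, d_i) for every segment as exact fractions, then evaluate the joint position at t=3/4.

Δ: Δ0=1, Δ1=6
row 1: diag=4, rhs=30; c'=1/4, d'=15/2
back: M1=15/2
M: M0=0, M1=15/2, M2=0
seg 0: a=-3, c=M0/2=0, d=(M1−M0)/(6·1)=5/4, b=Δ0−h0·(2M0+M1)/6=-1/4
seg 1: a=-2, c=M1/2=15/4, d=(M2−M1)/(6·1)=-5/4, b=Δ1−h1·(2M1+M2)/6=7/2
t_q=3/4 → seg 0, τ=3/4; S=-3+-1/4·τ+0·τ²+5/4·τ³=-681/256

  seg 0: a=-3 b=-1/4 c=0 d=5/4
  seg 1: a=-2 b=7/2 c=15/4 d=-5/4
S(3/4) = -681/256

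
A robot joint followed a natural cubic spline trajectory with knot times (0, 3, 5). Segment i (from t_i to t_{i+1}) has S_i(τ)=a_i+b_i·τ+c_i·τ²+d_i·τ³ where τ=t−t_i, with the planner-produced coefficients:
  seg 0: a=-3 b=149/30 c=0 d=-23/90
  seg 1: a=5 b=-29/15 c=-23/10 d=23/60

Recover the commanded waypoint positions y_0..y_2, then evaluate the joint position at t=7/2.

y_0 = S_0(0) = a_0 = -3
y_1 = S_1(0) = a_1 = 5
y_2 = S_1(2) = -5
t_q=7/2 is in segment 1 (τ=1/2); S_1(τ)=561/160

y_0=-3 y_1=5 y_2=-5
S(7/2) = 561/160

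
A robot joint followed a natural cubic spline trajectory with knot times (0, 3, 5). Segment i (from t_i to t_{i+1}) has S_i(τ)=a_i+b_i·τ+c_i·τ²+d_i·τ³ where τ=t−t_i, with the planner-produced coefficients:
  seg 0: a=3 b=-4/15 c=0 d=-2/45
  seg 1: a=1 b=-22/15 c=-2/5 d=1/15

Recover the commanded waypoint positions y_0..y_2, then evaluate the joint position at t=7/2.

y_0 = S_0(0) = a_0 = 3
y_1 = S_1(0) = a_1 = 1
y_2 = S_1(2) = -3
t_q=7/2 is in segment 1 (τ=1/2); S_1(τ)=7/40

y_0=3 y_1=1 y_2=-3
S(7/2) = 7/40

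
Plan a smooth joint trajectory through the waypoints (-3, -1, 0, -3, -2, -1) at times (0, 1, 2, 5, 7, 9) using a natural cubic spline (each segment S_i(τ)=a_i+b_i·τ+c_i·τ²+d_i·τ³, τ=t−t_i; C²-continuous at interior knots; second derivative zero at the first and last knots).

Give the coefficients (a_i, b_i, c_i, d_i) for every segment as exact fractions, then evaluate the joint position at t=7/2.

  seg 0: a=-3 b=1121/517 c=0 d=-87/517
  seg 1: a=-1 b=860/517 c=-261/517 d=-82/517
  seg 2: a=0 b=92/517 c=-507/517 d=304/1551
  seg 3: a=-3 b=-214/517 c=405/517 d=-675/4136
  seg 4: a=-2 b=787/1034 c=-405/2068 d=135/4136
S(7/2) = -2643/2068

Δ: Δ0=2, Δ1=1, Δ2=-1, Δ3=1/2, Δ4=1/2
row 1: diag=4, rhs=-6; c'=1/4, d'=-3/2
row 2: denom=8−1·1/4=31/4; d'=(-12−1·-3/2)/(31/4)=-42/31
row 3: denom=10−3·12/31=274/31; d'=(9−3·-42/31)/(274/31)=405/274
row 4: denom=8−2·31/137=1034/137; d'=(0−2·405/274)/(1034/137)=-405/1034
back: M4=-405/1034
back: M3=405/274−31/137·-405/1034=810/517
back: M2=-42/31−12/31·810/517=-1014/517
back: M1=-3/2−1/4·-1014/517=-522/517
M: M0=0, M1=-522/517, M2=-1014/517, M3=810/517, M4=-405/1034, M5=0
seg 0: a=-3, c=M0/2=0, d=(M1−M0)/(6·1)=-87/517, b=Δ0−h0·(2M0+M1)/6=1121/517
seg 1: a=-1, c=M1/2=-261/517, d=(M2−M1)/(6·1)=-82/517, b=Δ1−h1·(2M1+M2)/6=860/517
seg 2: a=0, c=M2/2=-507/517, d=(M3−M2)/(6·3)=304/1551, b=Δ2−h2·(2M2+M3)/6=92/517
seg 3: a=-3, c=M3/2=405/517, d=(M4−M3)/(6·2)=-675/4136, b=Δ3−h3·(2M3+M4)/6=-214/517
seg 4: a=-2, c=M4/2=-405/2068, d=(M5−M4)/(6·2)=135/4136, b=Δ4−h4·(2M4+M5)/6=787/1034
t_q=7/2 → seg 2, τ=3/2; S=0+92/517·τ+-507/517·τ²+304/1551·τ³=-2643/2068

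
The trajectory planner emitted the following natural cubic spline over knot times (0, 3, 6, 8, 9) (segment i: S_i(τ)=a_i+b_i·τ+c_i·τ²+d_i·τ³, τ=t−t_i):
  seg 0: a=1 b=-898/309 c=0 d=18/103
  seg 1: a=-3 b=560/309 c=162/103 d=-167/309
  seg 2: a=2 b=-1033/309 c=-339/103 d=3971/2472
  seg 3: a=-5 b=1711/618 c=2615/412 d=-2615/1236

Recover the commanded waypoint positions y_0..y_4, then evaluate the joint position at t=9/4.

y_0 = S_0(0) = a_0 = 1
y_1 = S_1(0) = a_1 = -3
y_2 = S_2(0) = a_2 = 2
y_3 = S_3(0) = a_3 = -5
y_4 = S_3(1) = 2
t_q=9/4 is in segment 0 (τ=9/4); S_0(τ)=-11695/3296

y_0=1 y_1=-3 y_2=2 y_3=-5 y_4=2
S(9/4) = -11695/3296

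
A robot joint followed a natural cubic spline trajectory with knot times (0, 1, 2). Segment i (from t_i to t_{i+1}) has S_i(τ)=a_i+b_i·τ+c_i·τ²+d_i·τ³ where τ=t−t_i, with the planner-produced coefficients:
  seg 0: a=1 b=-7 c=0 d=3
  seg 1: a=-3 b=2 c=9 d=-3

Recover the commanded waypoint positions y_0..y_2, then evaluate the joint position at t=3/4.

y_0=1 y_1=-3 y_2=5
S(3/4) = -191/64

y_0 = S_0(0) = a_0 = 1
y_1 = S_1(0) = a_1 = -3
y_2 = S_1(1) = 5
t_q=3/4 is in segment 0 (τ=3/4); S_0(τ)=-191/64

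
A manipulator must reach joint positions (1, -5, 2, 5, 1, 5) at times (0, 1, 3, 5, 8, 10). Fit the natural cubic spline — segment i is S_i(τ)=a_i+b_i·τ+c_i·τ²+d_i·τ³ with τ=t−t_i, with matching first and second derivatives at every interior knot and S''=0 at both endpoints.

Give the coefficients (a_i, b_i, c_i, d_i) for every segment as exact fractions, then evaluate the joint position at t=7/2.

  seg 0: a=1 b=-21998/2823 c=0 d=5060/2823
  seg 1: a=-5 b=-6818/2823 c=5060/941 d=-27323/22584
  seg 2: a=2 b=25835/5646 c=-7083/3764 d=3883/22584
  seg 3: a=5 b=-2507/2823 c=-800/941 d=1981/8469
  seg 4: a=1 b=922/2823 c=1181/941 d=-1181/5646
S(7/2) = 231197/60224

Δ: Δ0=-6, Δ1=7/2, Δ2=3/2, Δ3=-4/3, Δ4=2
row 1: diag=6, rhs=57; c'=1/3, d'=19/2
row 2: denom=8−2·1/3=22/3; d'=(-12−2·19/2)/(22/3)=-93/22
row 3: denom=10−2·3/11=104/11; d'=(-17−2·-93/22)/(104/11)=-47/52
row 4: denom=10−3·33/104=941/104; d'=(20−3·-47/52)/(941/104)=2362/941
back: M4=2362/941
back: M3=-47/52−33/104·2362/941=-1600/941
back: M2=-93/22−3/11·-1600/941=-7083/1882
back: M1=19/2−1/3·-7083/1882=10120/941
M: M0=0, M1=10120/941, M2=-7083/1882, M3=-1600/941, M4=2362/941, M5=0
seg 0: a=1, c=M0/2=0, d=(M1−M0)/(6·1)=5060/2823, b=Δ0−h0·(2M0+M1)/6=-21998/2823
seg 1: a=-5, c=M1/2=5060/941, d=(M2−M1)/(6·2)=-27323/22584, b=Δ1−h1·(2M1+M2)/6=-6818/2823
seg 2: a=2, c=M2/2=-7083/3764, d=(M3−M2)/(6·2)=3883/22584, b=Δ2−h2·(2M2+M3)/6=25835/5646
seg 3: a=5, c=M3/2=-800/941, d=(M4−M3)/(6·3)=1981/8469, b=Δ3−h3·(2M3+M4)/6=-2507/2823
seg 4: a=1, c=M4/2=1181/941, d=(M5−M4)/(6·2)=-1181/5646, b=Δ4−h4·(2M4+M5)/6=922/2823
t_q=7/2 → seg 2, τ=1/2; S=2+25835/5646·τ+-7083/3764·τ²+3883/22584·τ³=231197/60224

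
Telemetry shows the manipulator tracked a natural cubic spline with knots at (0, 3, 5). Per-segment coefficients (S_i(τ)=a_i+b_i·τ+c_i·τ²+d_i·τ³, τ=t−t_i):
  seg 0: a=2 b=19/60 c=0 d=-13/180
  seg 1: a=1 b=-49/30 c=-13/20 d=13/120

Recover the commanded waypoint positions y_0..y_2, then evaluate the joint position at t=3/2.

y_0 = S_0(0) = a_0 = 2
y_1 = S_1(0) = a_1 = 1
y_2 = S_1(2) = -4
t_q=3/2 is in segment 0 (τ=3/2); S_0(τ)=357/160

y_0=2 y_1=1 y_2=-4
S(3/2) = 357/160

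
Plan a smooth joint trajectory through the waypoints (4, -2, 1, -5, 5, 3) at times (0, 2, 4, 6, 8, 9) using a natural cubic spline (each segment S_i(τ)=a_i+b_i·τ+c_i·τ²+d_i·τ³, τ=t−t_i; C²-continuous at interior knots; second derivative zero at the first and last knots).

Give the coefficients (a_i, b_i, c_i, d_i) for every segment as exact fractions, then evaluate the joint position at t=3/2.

Δ: Δ0=-3, Δ1=3/2, Δ2=-3, Δ3=5, Δ4=-2
row 1: diag=8, rhs=27; c'=1/4, d'=27/8
row 2: denom=8−2·1/4=15/2; d'=(-27−2·27/8)/(15/2)=-9/2
row 3: denom=8−2·4/15=112/15; d'=(48−2·-9/2)/(112/15)=855/112
row 4: denom=6−2·15/56=153/28; d'=(-42−2·855/112)/(153/28)=-1069/102
back: M4=-1069/102
back: M3=855/112−15/56·-1069/102=355/34
back: M2=-9/2−4/15·355/34=-743/102
back: M1=27/8−1/4·-743/102=265/51
M: M0=0, M1=265/51, M2=-743/102, M3=355/34, M4=-1069/102, M5=0
seg 0: a=4, c=M0/2=0, d=(M1−M0)/(6·2)=265/612, b=Δ0−h0·(2M0+M1)/6=-724/153
seg 1: a=-2, c=M1/2=265/102, d=(M2−M1)/(6·2)=-1273/1224, b=Δ1−h1·(2M1+M2)/6=71/153
seg 2: a=1, c=M2/2=-743/204, d=(M3−M2)/(6·2)=226/153, b=Δ2−h2·(2M2+M3)/6=-497/306
seg 3: a=-5, c=M3/2=355/68, d=(M4−M3)/(6·2)=-1067/612, b=Δ3−h3·(2M3+M4)/6=469/306
seg 4: a=5, c=M4/2=-1069/204, d=(M5−M4)/(6·1)=1069/612, b=Δ4−h4·(2M4+M5)/6=457/306
t_q=3/2 → seg 0, τ=3/2; S=4+-724/153·τ+0·τ²+265/612·τ³=-2671/1632

  seg 0: a=4 b=-724/153 c=0 d=265/612
  seg 1: a=-2 b=71/153 c=265/102 d=-1273/1224
  seg 2: a=1 b=-497/306 c=-743/204 d=226/153
  seg 3: a=-5 b=469/306 c=355/68 d=-1067/612
  seg 4: a=5 b=457/306 c=-1069/204 d=1069/612
S(3/2) = -2671/1632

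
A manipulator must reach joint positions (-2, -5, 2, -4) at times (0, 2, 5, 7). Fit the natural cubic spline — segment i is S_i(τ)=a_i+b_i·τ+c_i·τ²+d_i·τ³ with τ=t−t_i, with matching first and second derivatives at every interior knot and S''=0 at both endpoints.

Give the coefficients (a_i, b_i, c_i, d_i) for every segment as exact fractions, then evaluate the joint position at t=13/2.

  seg 0: a=-2 b=-1471/546 c=0 d=163/546
  seg 1: a=-5 b=485/546 c=163/91 d=-55/126
  seg 2: a=2 b=-41/273 c=-389/182 d=389/1092
S(13/2) = -5335/2912

Δ: Δ0=-3/2, Δ1=7/3, Δ2=-3
row 1: diag=10, rhs=23; c'=3/10, d'=23/10
row 2: denom=10−3·3/10=91/10; d'=(-32−3·23/10)/(91/10)=-389/91
back: M2=-389/91
back: M1=23/10−3/10·-389/91=326/91
M: M0=0, M1=326/91, M2=-389/91, M3=0
seg 0: a=-2, c=M0/2=0, d=(M1−M0)/(6·2)=163/546, b=Δ0−h0·(2M0+M1)/6=-1471/546
seg 1: a=-5, c=M1/2=163/91, d=(M2−M1)/(6·3)=-55/126, b=Δ1−h1·(2M1+M2)/6=485/546
seg 2: a=2, c=M2/2=-389/182, d=(M3−M2)/(6·2)=389/1092, b=Δ2−h2·(2M2+M3)/6=-41/273
t_q=13/2 → seg 2, τ=3/2; S=2+-41/273·τ+-389/182·τ²+389/1092·τ³=-5335/2912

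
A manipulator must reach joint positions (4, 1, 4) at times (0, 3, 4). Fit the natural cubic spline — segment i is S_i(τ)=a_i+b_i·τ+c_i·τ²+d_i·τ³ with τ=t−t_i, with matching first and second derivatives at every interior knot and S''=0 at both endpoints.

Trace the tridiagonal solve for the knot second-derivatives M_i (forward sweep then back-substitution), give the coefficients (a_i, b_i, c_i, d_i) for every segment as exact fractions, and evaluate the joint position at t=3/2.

Δ: Δ0=-1, Δ1=3
row 1: diag=8, rhs=24; c'=1/8, d'=3
back: M1=3
M: M0=0, M1=3, M2=0
seg 0: a=4, c=M0/2=0, d=(M1−M0)/(6·3)=1/6, b=Δ0−h0·(2M0+M1)/6=-5/2
seg 1: a=1, c=M1/2=3/2, d=(M2−M1)/(6·1)=-1/2, b=Δ1−h1·(2M1+M2)/6=2
t_q=3/2 → seg 0, τ=3/2; S=4+-5/2·τ+0·τ²+1/6·τ³=13/16

  seg 0: a=4 b=-5/2 c=0 d=1/6
  seg 1: a=1 b=2 c=3/2 d=-1/2
S(3/2) = 13/16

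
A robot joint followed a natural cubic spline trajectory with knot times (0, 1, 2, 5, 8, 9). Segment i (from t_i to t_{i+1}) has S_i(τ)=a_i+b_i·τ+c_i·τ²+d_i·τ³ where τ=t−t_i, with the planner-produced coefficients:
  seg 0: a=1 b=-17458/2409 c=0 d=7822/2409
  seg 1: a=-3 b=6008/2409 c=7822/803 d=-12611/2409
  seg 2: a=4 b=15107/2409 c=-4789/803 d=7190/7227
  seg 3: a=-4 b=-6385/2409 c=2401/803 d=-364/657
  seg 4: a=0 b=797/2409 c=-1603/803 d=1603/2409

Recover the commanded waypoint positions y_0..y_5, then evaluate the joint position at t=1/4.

y_0 = S_0(0) = a_0 = 1
y_1 = S_1(0) = a_1 = -3
y_2 = S_2(0) = a_2 = 4
y_3 = S_3(0) = a_3 = -4
y_4 = S_4(0) = a_4 = 0
y_5 = S_4(1) = -1
t_q=1/4 is in segment 0 (τ=1/4); S_0(τ)=-19555/25696

y_0=1 y_1=-3 y_2=4 y_3=-4 y_4=0 y_5=-1
S(1/4) = -19555/25696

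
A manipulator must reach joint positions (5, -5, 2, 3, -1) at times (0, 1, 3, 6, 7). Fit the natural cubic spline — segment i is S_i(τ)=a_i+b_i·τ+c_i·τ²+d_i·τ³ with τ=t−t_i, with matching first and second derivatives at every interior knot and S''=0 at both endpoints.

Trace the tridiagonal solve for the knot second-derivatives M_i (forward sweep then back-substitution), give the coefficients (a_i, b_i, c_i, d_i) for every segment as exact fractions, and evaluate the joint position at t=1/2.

  seg 0: a=5 b=-29539/2364 c=0 d=5899/2364
  seg 1: a=-5 b=-5921/1182 c=5899/788 d=-7639/4728
  seg 2: a=2 b=3278/591 c=-435/197 d=278/1773
  seg 3: a=3 b=-2050/591 c=-157/197 d=157/591
S(1/2) = -5899/6304

Δ: Δ0=-10, Δ1=7/2, Δ2=1/3, Δ3=-4
row 1: diag=6, rhs=81; c'=1/3, d'=27/2
row 2: denom=10−2·1/3=28/3; d'=(-19−2·27/2)/(28/3)=-69/14
row 3: denom=8−3·9/28=197/28; d'=(-26−3·-69/14)/(197/28)=-314/197
back: M3=-314/197
back: M2=-69/14−9/28·-314/197=-870/197
back: M1=27/2−1/3·-870/197=5899/394
M: M0=0, M1=5899/394, M2=-870/197, M3=-314/197, M4=0
seg 0: a=5, c=M0/2=0, d=(M1−M0)/(6·1)=5899/2364, b=Δ0−h0·(2M0+M1)/6=-29539/2364
seg 1: a=-5, c=M1/2=5899/788, d=(M2−M1)/(6·2)=-7639/4728, b=Δ1−h1·(2M1+M2)/6=-5921/1182
seg 2: a=2, c=M2/2=-435/197, d=(M3−M2)/(6·3)=278/1773, b=Δ2−h2·(2M2+M3)/6=3278/591
seg 3: a=3, c=M3/2=-157/197, d=(M4−M3)/(6·1)=157/591, b=Δ3−h3·(2M3+M4)/6=-2050/591
t_q=1/2 → seg 0, τ=1/2; S=5+-29539/2364·τ+0·τ²+5899/2364·τ³=-5899/6304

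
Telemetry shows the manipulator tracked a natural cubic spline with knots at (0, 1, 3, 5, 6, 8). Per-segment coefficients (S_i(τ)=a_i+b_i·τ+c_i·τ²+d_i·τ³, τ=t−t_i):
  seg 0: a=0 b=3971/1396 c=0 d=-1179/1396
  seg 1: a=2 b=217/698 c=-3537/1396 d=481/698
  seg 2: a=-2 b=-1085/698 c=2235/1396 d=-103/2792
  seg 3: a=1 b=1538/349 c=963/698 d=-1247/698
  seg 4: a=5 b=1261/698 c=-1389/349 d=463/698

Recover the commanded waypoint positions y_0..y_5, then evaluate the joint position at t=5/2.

y_0=0 y_1=2 y_2=-2 y_3=1 y_4=5 y_5=-2
S(5/2) = -2537/2792

y_0 = S_0(0) = a_0 = 0
y_1 = S_1(0) = a_1 = 2
y_2 = S_2(0) = a_2 = -2
y_3 = S_3(0) = a_3 = 1
y_4 = S_4(0) = a_4 = 5
y_5 = S_4(2) = -2
t_q=5/2 is in segment 1 (τ=3/2); S_1(τ)=-2537/2792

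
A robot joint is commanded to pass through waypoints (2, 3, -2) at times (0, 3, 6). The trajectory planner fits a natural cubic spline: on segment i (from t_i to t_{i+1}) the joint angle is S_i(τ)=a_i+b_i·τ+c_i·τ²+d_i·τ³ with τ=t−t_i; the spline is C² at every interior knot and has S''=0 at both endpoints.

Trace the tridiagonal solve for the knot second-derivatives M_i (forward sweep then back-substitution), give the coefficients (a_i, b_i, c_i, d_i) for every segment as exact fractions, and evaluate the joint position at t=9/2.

  seg 0: a=2 b=5/6 c=0 d=-1/18
  seg 1: a=3 b=-2/3 c=-1/2 d=1/18
S(9/2) = 17/16

Δ: Δ0=1/3, Δ1=-5/3
row 1: diag=12, rhs=-12; c'=1/4, d'=-1
back: M1=-1
M: M0=0, M1=-1, M2=0
seg 0: a=2, c=M0/2=0, d=(M1−M0)/(6·3)=-1/18, b=Δ0−h0·(2M0+M1)/6=5/6
seg 1: a=3, c=M1/2=-1/2, d=(M2−M1)/(6·3)=1/18, b=Δ1−h1·(2M1+M2)/6=-2/3
t_q=9/2 → seg 1, τ=3/2; S=3+-2/3·τ+-1/2·τ²+1/18·τ³=17/16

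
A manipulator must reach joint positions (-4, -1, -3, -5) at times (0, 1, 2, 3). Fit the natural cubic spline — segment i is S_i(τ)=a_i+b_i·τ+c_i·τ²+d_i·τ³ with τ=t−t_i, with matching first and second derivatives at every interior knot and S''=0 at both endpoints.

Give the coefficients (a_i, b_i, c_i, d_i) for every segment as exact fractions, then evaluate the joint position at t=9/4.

Δ: Δ0=3, Δ1=-2, Δ2=-2
row 1: diag=4, rhs=-30; c'=1/4, d'=-15/2
row 2: denom=4−1·1/4=15/4; d'=(0−1·-15/2)/(15/4)=2
back: M2=2
back: M1=-15/2−1/4·2=-8
M: M0=0, M1=-8, M2=2, M3=0
seg 0: a=-4, c=M0/2=0, d=(M1−M0)/(6·1)=-4/3, b=Δ0−h0·(2M0+M1)/6=13/3
seg 1: a=-1, c=M1/2=-4, d=(M2−M1)/(6·1)=5/3, b=Δ1−h1·(2M1+M2)/6=1/3
seg 2: a=-3, c=M2/2=1, d=(M3−M2)/(6·1)=-1/3, b=Δ2−h2·(2M2+M3)/6=-8/3
t_q=9/4 → seg 2, τ=1/4; S=-3+-8/3·τ+1·τ²+-1/3·τ³=-231/64

  seg 0: a=-4 b=13/3 c=0 d=-4/3
  seg 1: a=-1 b=1/3 c=-4 d=5/3
  seg 2: a=-3 b=-8/3 c=1 d=-1/3
S(9/4) = -231/64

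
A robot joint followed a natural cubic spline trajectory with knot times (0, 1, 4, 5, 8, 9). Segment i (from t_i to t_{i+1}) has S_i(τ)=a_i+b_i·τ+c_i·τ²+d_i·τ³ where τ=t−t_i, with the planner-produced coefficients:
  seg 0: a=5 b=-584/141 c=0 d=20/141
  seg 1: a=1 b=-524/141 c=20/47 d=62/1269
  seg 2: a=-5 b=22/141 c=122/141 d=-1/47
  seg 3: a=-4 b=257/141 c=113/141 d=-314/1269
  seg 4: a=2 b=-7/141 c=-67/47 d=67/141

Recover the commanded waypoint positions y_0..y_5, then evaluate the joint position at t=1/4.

y_0=5 y_1=1 y_2=-5 y_3=-4 y_4=2 y_5=1
S(1/4) = 2983/752

y_0 = S_0(0) = a_0 = 5
y_1 = S_1(0) = a_1 = 1
y_2 = S_2(0) = a_2 = -5
y_3 = S_3(0) = a_3 = -4
y_4 = S_4(0) = a_4 = 2
y_5 = S_4(1) = 1
t_q=1/4 is in segment 0 (τ=1/4); S_0(τ)=2983/752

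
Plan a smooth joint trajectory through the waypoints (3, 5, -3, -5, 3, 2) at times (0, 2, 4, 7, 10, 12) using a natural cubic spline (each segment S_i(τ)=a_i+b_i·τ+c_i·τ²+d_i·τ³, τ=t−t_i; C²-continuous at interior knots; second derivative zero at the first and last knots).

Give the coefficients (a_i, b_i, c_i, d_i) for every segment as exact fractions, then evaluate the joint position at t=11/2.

  seg 0: a=3 b=3147/1286 c=0 d=-1861/5144
  seg 1: a=5 b=-1218/643 c=-5583/2572 d=2875/5144
  seg 2: a=-3 b=-4977/1286 c=1521/1286 d=-665/17361
  seg 3: a=-5 b=2819/1286 c=3233/3858 d=-3934/17361
  seg 4: a=3 b=1417/1286 c=-1545/1286 d=515/2572
S(11/2) = -16135/2572

Δ: Δ0=1, Δ1=-4, Δ2=-2/3, Δ3=8/3, Δ4=-1/2
row 1: diag=8, rhs=-30; c'=1/4, d'=-15/4
row 2: denom=10−2·1/4=19/2; d'=(20−2·-15/4)/(19/2)=55/19
row 3: denom=12−3·6/19=210/19; d'=(20−3·55/19)/(210/19)=43/42
row 4: denom=10−3·19/70=643/70; d'=(-19−3·43/42)/(643/70)=-1545/643
back: M4=-1545/643
back: M3=43/42−19/70·-1545/643=3233/1929
back: M2=55/19−6/19·3233/1929=1521/643
back: M1=-15/4−1/4·1521/643=-5583/1286
M: M0=0, M1=-5583/1286, M2=1521/643, M3=3233/1929, M4=-1545/643, M5=0
seg 0: a=3, c=M0/2=0, d=(M1−M0)/(6·2)=-1861/5144, b=Δ0−h0·(2M0+M1)/6=3147/1286
seg 1: a=5, c=M1/2=-5583/2572, d=(M2−M1)/(6·2)=2875/5144, b=Δ1−h1·(2M1+M2)/6=-1218/643
seg 2: a=-3, c=M2/2=1521/1286, d=(M3−M2)/(6·3)=-665/17361, b=Δ2−h2·(2M2+M3)/6=-4977/1286
seg 3: a=-5, c=M3/2=3233/3858, d=(M4−M3)/(6·3)=-3934/17361, b=Δ3−h3·(2M3+M4)/6=2819/1286
seg 4: a=3, c=M4/2=-1545/1286, d=(M5−M4)/(6·2)=515/2572, b=Δ4−h4·(2M4+M5)/6=1417/1286
t_q=11/2 → seg 2, τ=3/2; S=-3+-4977/1286·τ+1521/1286·τ²+-665/17361·τ³=-16135/2572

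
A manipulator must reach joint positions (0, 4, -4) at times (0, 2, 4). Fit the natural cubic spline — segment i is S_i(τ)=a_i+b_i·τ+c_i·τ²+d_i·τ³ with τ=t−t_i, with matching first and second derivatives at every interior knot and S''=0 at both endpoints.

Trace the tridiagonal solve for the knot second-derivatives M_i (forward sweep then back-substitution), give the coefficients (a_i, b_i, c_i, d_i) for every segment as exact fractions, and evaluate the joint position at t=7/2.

Δ: Δ0=2, Δ1=-4
row 1: diag=8, rhs=-36; c'=1/4, d'=-9/2
back: M1=-9/2
M: M0=0, M1=-9/2, M2=0
seg 0: a=0, c=M0/2=0, d=(M1−M0)/(6·2)=-3/8, b=Δ0−h0·(2M0+M1)/6=7/2
seg 1: a=4, c=M1/2=-9/4, d=(M2−M1)/(6·2)=3/8, b=Δ1−h1·(2M1+M2)/6=-1
t_q=7/2 → seg 1, τ=3/2; S=4+-1·τ+-9/4·τ²+3/8·τ³=-83/64

  seg 0: a=0 b=7/2 c=0 d=-3/8
  seg 1: a=4 b=-1 c=-9/4 d=3/8
S(7/2) = -83/64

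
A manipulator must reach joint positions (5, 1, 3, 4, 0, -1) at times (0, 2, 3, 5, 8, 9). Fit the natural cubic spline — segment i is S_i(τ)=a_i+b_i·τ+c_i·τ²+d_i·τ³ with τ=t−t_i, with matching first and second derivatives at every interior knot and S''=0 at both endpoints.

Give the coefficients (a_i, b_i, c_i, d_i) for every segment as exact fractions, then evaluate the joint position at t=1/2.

Δ: Δ0=-2, Δ1=2, Δ2=1/2, Δ3=-4/3, Δ4=-1
row 1: diag=6, rhs=24; c'=1/6, d'=4
row 2: denom=6−1·1/6=35/6; d'=(-9−1·4)/(35/6)=-78/35
row 3: denom=10−2·12/35=326/35; d'=(-11−2·-78/35)/(326/35)=-229/326
row 4: denom=8−3·105/326=2293/326; d'=(2−3·-229/326)/(2293/326)=1339/2293
back: M4=1339/2293
back: M3=-229/326−105/326·1339/2293=-2042/2293
back: M2=-78/35−12/35·-2042/2293=-4410/2293
back: M1=4−1/6·-4410/2293=9907/2293
M: M0=0, M1=9907/2293, M2=-4410/2293, M3=-2042/2293, M4=1339/2293, M5=0
seg 0: a=5, c=M0/2=0, d=(M1−M0)/(6·2)=9907/27516, b=Δ0−h0·(2M0+M1)/6=-23665/6879
seg 1: a=1, c=M1/2=9907/4586, d=(M2−M1)/(6·1)=-14317/13758, b=Δ1−h1·(2M1+M2)/6=6056/6879
seg 2: a=3, c=M2/2=-2205/2293, d=(M3−M2)/(6·2)=592/6879, b=Δ2−h2·(2M2+M3)/6=28603/13758
seg 3: a=4, c=M3/2=-1021/2293, d=(M4−M3)/(6·3)=1127/13758, b=Δ3−h3·(2M3+M4)/6=-10109/13758
seg 4: a=0, c=M4/2=1339/4586, d=(M5−M4)/(6·1)=-1339/13758, b=Δ4−h4·(2M4+M5)/6=-8218/6879
t_q=1/2 → seg 0, τ=1/2; S=5+-23665/6879·τ+0·τ²+9907/27516·τ³=243969/73376

  seg 0: a=5 b=-23665/6879 c=0 d=9907/27516
  seg 1: a=1 b=6056/6879 c=9907/4586 d=-14317/13758
  seg 2: a=3 b=28603/13758 c=-2205/2293 d=592/6879
  seg 3: a=4 b=-10109/13758 c=-1021/2293 d=1127/13758
  seg 4: a=0 b=-8218/6879 c=1339/4586 d=-1339/13758
S(1/2) = 243969/73376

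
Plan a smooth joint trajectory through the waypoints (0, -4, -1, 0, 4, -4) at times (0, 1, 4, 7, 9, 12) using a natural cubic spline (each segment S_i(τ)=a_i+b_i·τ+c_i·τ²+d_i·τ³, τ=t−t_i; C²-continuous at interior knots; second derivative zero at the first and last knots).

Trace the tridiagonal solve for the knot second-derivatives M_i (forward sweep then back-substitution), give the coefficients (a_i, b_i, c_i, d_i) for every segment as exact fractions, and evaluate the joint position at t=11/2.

Δ: Δ0=-4, Δ1=1, Δ2=1/3, Δ3=2, Δ4=-8/3
row 1: diag=8, rhs=30; c'=3/8, d'=15/4
row 2: denom=12−3·3/8=87/8; d'=(-4−3·15/4)/(87/8)=-122/87
row 3: denom=10−3·8/29=266/29; d'=(10−3·-122/87)/(266/29)=206/133
row 4: denom=10−2·29/133=1272/133; d'=(-28−2·206/133)/(1272/133)=-517/159
back: M4=-517/159
back: M3=206/133−29/133·-517/159=359/159
back: M2=-122/87−8/29·359/159=-322/159
back: M1=15/4−3/8·-322/159=239/53
M: M0=0, M1=239/53, M2=-322/159, M3=359/159, M4=-517/159, M5=0
seg 0: a=0, c=M0/2=0, d=(M1−M0)/(6·1)=239/318, b=Δ0−h0·(2M0+M1)/6=-1511/318
seg 1: a=-4, c=M1/2=239/106, d=(M2−M1)/(6·3)=-1039/2862, b=Δ1−h1·(2M1+M2)/6=-397/159
seg 2: a=-1, c=M2/2=-161/159, d=(M3−M2)/(6·3)=227/954, b=Δ2−h2·(2M2+M3)/6=391/318
seg 3: a=0, c=M3/2=359/318, d=(M4−M3)/(6·2)=-73/159, b=Δ3−h3·(2M3+M4)/6=251/159
seg 4: a=4, c=M4/2=-517/318, d=(M5−M4)/(6·3)=517/2862, b=Δ4−h4·(2M4+M5)/6=31/53
t_q=11/2 → seg 2, τ=3/2; S=-1+391/318·τ+-161/159·τ²+227/954·τ³=-535/848

  seg 0: a=0 b=-1511/318 c=0 d=239/318
  seg 1: a=-4 b=-397/159 c=239/106 d=-1039/2862
  seg 2: a=-1 b=391/318 c=-161/159 d=227/954
  seg 3: a=0 b=251/159 c=359/318 d=-73/159
  seg 4: a=4 b=31/53 c=-517/318 d=517/2862
S(11/2) = -535/848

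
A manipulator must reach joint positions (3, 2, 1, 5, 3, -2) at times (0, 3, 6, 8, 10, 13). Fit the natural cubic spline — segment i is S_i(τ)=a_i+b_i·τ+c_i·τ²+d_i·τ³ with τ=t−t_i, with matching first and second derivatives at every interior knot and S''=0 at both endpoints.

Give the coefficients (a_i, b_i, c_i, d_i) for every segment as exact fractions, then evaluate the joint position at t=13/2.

  seg 0: a=3 b=-15/221 c=0 d=-176/5967
  seg 1: a=2 b=-191/221 c=-176/663 d=880/5967
  seg 2: a=1 b=337/221 c=704/663 d=-1093/2652
  seg 3: a=5 b=548/663 c=-1871/1326 d=55/221
  seg 4: a=3 b=-1214/663 c=109/1326 d=-109/11934
S(13/2) = 13977/7072

Δ: Δ0=-1/3, Δ1=-1/3, Δ2=2, Δ3=-1, Δ4=-5/3
row 1: diag=12, rhs=0; c'=1/4, d'=0
row 2: denom=10−3·1/4=37/4; d'=(14−3·0)/(37/4)=56/37
row 3: denom=8−2·8/37=280/37; d'=(-18−2·56/37)/(280/37)=-389/140
row 4: denom=10−2·37/140=663/70; d'=(-4−2·-389/140)/(663/70)=109/663
back: M4=109/663
back: M3=-389/140−37/140·109/663=-1871/663
back: M2=56/37−8/37·-1871/663=1408/663
back: M1=0−1/4·1408/663=-352/663
M: M0=0, M1=-352/663, M2=1408/663, M3=-1871/663, M4=109/663, M5=0
seg 0: a=3, c=M0/2=0, d=(M1−M0)/(6·3)=-176/5967, b=Δ0−h0·(2M0+M1)/6=-15/221
seg 1: a=2, c=M1/2=-176/663, d=(M2−M1)/(6·3)=880/5967, b=Δ1−h1·(2M1+M2)/6=-191/221
seg 2: a=1, c=M2/2=704/663, d=(M3−M2)/(6·2)=-1093/2652, b=Δ2−h2·(2M2+M3)/6=337/221
seg 3: a=5, c=M3/2=-1871/1326, d=(M4−M3)/(6·2)=55/221, b=Δ3−h3·(2M3+M4)/6=548/663
seg 4: a=3, c=M4/2=109/1326, d=(M5−M4)/(6·3)=-109/11934, b=Δ4−h4·(2M4+M5)/6=-1214/663
t_q=13/2 → seg 2, τ=1/2; S=1+337/221·τ+704/663·τ²+-1093/2652·τ³=13977/7072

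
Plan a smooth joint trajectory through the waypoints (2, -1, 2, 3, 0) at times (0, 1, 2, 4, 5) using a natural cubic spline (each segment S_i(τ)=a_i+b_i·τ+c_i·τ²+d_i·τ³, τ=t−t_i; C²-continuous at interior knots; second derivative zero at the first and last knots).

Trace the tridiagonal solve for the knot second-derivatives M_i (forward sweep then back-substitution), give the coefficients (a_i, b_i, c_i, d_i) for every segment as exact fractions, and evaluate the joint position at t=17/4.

Δ: Δ0=-3, Δ1=3, Δ2=1/2, Δ3=-3
row 1: diag=4, rhs=36; c'=1/4, d'=9
row 2: denom=6−1·1/4=23/4; d'=(-15−1·9)/(23/4)=-96/23
row 3: denom=6−2·8/23=122/23; d'=(-21−2·-96/23)/(122/23)=-291/122
back: M3=-291/122
back: M2=-96/23−8/23·-291/122=-204/61
back: M1=9−1/4·-204/61=600/61
M: M0=0, M1=600/61, M2=-204/61, M3=-291/122, M4=0
seg 0: a=2, c=M0/2=0, d=(M1−M0)/(6·1)=100/61, b=Δ0−h0·(2M0+M1)/6=-283/61
seg 1: a=-1, c=M1/2=300/61, d=(M2−M1)/(6·1)=-134/61, b=Δ1−h1·(2M1+M2)/6=17/61
seg 2: a=2, c=M2/2=-102/61, d=(M3−M2)/(6·2)=39/488, b=Δ2−h2·(2M2+M3)/6=215/61
seg 3: a=3, c=M3/2=-291/244, d=(M4−M3)/(6·1)=97/244, b=Δ3−h3·(2M3+M4)/6=-269/122
t_q=17/4 → seg 3, τ=1/4; S=3+-269/122·τ+-291/244·τ²+97/244·τ³=37173/15616

  seg 0: a=2 b=-283/61 c=0 d=100/61
  seg 1: a=-1 b=17/61 c=300/61 d=-134/61
  seg 2: a=2 b=215/61 c=-102/61 d=39/488
  seg 3: a=3 b=-269/122 c=-291/244 d=97/244
S(17/4) = 37173/15616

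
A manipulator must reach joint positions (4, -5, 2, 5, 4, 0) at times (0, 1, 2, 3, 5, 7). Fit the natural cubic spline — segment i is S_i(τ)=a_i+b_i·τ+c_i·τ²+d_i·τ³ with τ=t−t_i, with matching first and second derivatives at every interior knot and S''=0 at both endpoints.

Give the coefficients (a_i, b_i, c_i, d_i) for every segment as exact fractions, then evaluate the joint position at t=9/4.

  seg 0: a=4 b=-8491/628 c=0 d=2839/628
  seg 1: a=-5 b=13/314 c=8517/628 d=-4147/628
  seg 2: a=2 b=4619/628 c=-981/157 d=1189/628
  seg 3: a=5 b=169/314 c=-357/628 d=31/1256
  seg 4: a=4 b=-226/157 c=-66/157 d=11/157
S(9/4) = 139781/40192

Δ: Δ0=-9, Δ1=7, Δ2=3, Δ3=-1/2, Δ4=-2
row 1: diag=4, rhs=96; c'=1/4, d'=24
row 2: denom=4−1·1/4=15/4; d'=(-24−1·24)/(15/4)=-64/5
row 3: denom=6−1·4/15=86/15; d'=(-21−1·-64/5)/(86/15)=-123/86
row 4: denom=8−2·15/43=314/43; d'=(-9−2·-123/86)/(314/43)=-132/157
back: M4=-132/157
back: M3=-123/86−15/43·-132/157=-357/314
back: M2=-64/5−4/15·-357/314=-1962/157
back: M1=24−1/4·-1962/157=8517/314
M: M0=0, M1=8517/314, M2=-1962/157, M3=-357/314, M4=-132/157, M5=0
seg 0: a=4, c=M0/2=0, d=(M1−M0)/(6·1)=2839/628, b=Δ0−h0·(2M0+M1)/6=-8491/628
seg 1: a=-5, c=M1/2=8517/628, d=(M2−M1)/(6·1)=-4147/628, b=Δ1−h1·(2M1+M2)/6=13/314
seg 2: a=2, c=M2/2=-981/157, d=(M3−M2)/(6·1)=1189/628, b=Δ2−h2·(2M2+M3)/6=4619/628
seg 3: a=5, c=M3/2=-357/628, d=(M4−M3)/(6·2)=31/1256, b=Δ3−h3·(2M3+M4)/6=169/314
seg 4: a=4, c=M4/2=-66/157, d=(M5−M4)/(6·2)=11/157, b=Δ4−h4·(2M4+M5)/6=-226/157
t_q=9/4 → seg 2, τ=1/4; S=2+4619/628·τ+-981/157·τ²+1189/628·τ³=139781/40192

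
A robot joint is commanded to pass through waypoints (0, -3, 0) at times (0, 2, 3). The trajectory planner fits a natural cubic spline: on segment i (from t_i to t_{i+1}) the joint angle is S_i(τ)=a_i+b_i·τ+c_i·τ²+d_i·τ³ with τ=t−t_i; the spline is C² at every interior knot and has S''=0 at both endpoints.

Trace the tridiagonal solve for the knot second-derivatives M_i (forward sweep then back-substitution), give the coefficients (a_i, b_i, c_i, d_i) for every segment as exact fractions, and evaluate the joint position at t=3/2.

  seg 0: a=0 b=-3 c=0 d=3/8
  seg 1: a=-3 b=3/2 c=9/4 d=-3/4
S(3/2) = -207/64

Δ: Δ0=-3/2, Δ1=3
row 1: diag=6, rhs=27; c'=1/6, d'=9/2
back: M1=9/2
M: M0=0, M1=9/2, M2=0
seg 0: a=0, c=M0/2=0, d=(M1−M0)/(6·2)=3/8, b=Δ0−h0·(2M0+M1)/6=-3
seg 1: a=-3, c=M1/2=9/4, d=(M2−M1)/(6·1)=-3/4, b=Δ1−h1·(2M1+M2)/6=3/2
t_q=3/2 → seg 0, τ=3/2; S=0+-3·τ+0·τ²+3/8·τ³=-207/64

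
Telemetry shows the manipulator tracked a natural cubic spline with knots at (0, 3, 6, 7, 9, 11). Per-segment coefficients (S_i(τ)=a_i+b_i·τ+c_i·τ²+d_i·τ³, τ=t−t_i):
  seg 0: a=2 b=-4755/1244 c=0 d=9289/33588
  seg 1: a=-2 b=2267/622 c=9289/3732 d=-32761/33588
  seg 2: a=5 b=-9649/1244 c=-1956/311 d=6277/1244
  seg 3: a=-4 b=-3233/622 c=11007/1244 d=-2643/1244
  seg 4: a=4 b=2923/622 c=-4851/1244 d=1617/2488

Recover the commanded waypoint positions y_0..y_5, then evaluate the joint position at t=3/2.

y_0 = S_0(0) = a_0 = 2
y_1 = S_1(0) = a_1 = -2
y_2 = S_2(0) = a_2 = 5
y_3 = S_3(0) = a_3 = -4
y_4 = S_4(0) = a_4 = 4
y_5 = S_4(2) = 3
t_q=3/2 is in segment 0 (τ=3/2); S_0(τ)=-27867/9952

y_0=2 y_1=-2 y_2=5 y_3=-4 y_4=4 y_5=3
S(3/2) = -27867/9952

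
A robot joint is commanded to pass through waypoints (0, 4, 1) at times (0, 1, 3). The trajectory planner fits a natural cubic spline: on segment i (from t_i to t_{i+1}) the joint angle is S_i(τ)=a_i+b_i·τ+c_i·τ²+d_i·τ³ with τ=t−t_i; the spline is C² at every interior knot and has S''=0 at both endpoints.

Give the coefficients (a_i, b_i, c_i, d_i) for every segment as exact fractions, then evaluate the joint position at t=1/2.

  seg 0: a=0 b=59/12 c=0 d=-11/12
  seg 1: a=4 b=13/6 c=-11/4 d=11/24
S(1/2) = 75/32

Δ: Δ0=4, Δ1=-3/2
row 1: diag=6, rhs=-33; c'=1/3, d'=-11/2
back: M1=-11/2
M: M0=0, M1=-11/2, M2=0
seg 0: a=0, c=M0/2=0, d=(M1−M0)/(6·1)=-11/12, b=Δ0−h0·(2M0+M1)/6=59/12
seg 1: a=4, c=M1/2=-11/4, d=(M2−M1)/(6·2)=11/24, b=Δ1−h1·(2M1+M2)/6=13/6
t_q=1/2 → seg 0, τ=1/2; S=0+59/12·τ+0·τ²+-11/12·τ³=75/32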